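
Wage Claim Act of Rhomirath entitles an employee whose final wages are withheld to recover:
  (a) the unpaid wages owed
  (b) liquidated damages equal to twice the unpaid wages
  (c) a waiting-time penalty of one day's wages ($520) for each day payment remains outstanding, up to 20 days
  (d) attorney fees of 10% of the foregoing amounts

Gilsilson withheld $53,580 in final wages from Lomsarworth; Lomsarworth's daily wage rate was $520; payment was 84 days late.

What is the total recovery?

Doubled: 2 × $53,580 = $107,160
Penalty days: min(84, 20) = 20
Waiting-time penalty: 20 × $520 = $10,400
Subtotal: $53,580 + $107,160 + $10,400 = $171,140
Attorney fees: 10% of $171,140 = $17,114
Total award: $171,140 + $17,114 = $188,254

$188,254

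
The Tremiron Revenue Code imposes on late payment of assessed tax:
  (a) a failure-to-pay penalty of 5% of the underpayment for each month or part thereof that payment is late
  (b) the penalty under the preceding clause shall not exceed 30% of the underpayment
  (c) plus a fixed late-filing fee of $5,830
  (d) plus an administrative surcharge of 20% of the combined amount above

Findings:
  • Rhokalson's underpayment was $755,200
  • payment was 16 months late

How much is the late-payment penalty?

Accrued rate: 5% × 16 = 80%, capped at 30% → 30%
Failure-to-pay penalty: 30% of $755,200 = $226,560
Penalty before surcharge: $226,560 + $5,830 = $232,390
Administrative surcharge: 20% of $232,390 = $46,478
Total penalty: $232,390 + $46,478 = $278,868

Penalty: $278,868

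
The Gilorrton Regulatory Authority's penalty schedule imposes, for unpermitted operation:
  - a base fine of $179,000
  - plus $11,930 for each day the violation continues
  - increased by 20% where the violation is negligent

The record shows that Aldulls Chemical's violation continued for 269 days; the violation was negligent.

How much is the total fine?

Per-day component: 269 × $11,930 = $3,209,170
Base plus per-day: $179,000 + $3,209,170 = $3,388,170
Enhancement: 20% of $3,388,170 = $677,634
Enhanced fine: $3,388,170 + $677,634 = $4,065,804

$4,065,804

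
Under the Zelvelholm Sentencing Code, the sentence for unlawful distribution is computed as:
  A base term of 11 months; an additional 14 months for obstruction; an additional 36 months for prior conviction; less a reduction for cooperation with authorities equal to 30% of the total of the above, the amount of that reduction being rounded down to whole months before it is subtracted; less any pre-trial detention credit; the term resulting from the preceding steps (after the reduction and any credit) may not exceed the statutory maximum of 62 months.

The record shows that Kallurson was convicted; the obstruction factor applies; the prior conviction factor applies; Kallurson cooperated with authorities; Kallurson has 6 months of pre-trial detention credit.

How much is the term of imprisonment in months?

Obstruction enhancement: +14 months
Prior conviction enhancement: +36 months
Adjusted term: 11 months + 14 months + 36 months = 61 months
Cooperation with authorities reduction: 30% of 61 months = 18 months (rounded down)
After reduction: 61 − 18 = 43 months
Less pre-trial detention credit: 43 months − 6 months = 37 months
Cap at 62 months: 37 months is within the cap, no reduction.

37 months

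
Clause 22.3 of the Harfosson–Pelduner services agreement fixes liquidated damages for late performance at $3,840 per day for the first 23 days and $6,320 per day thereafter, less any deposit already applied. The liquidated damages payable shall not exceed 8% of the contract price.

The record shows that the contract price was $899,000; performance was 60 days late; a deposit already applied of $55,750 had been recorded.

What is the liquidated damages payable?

First 23 days: 23 × $3,840 = $88,320
Remaining days: (60 − 23) × $6,320 = $233,840
Accrued per-day damages: $88,320 + $233,840 = $322,160
Less deposit already applied: $322,160 − $55,750 = $266,410
Cap: 8% of $899,000 = $71,920
Cap at $71,920: $266,410 exceeds the cap → $71,920

$71,920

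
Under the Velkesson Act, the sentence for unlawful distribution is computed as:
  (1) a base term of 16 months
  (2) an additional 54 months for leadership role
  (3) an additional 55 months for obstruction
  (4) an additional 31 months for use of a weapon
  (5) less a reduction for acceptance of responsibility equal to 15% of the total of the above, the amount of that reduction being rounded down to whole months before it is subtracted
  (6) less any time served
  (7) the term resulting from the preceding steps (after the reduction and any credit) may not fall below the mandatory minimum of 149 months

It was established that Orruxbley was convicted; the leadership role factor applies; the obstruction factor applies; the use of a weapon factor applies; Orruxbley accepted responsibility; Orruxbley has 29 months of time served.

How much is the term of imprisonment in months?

149 months

Leadership role enhancement: +54 months
Obstruction enhancement: +55 months
Use of a weapon enhancement: +31 months
Adjusted term: 16 months + 54 months + 55 months + 31 months = 156 months
Acceptance of responsibility reduction: 15% of 156 months = 23 months (rounded down)
After reduction: 156 − 23 = 133 months
Less time served: 133 months − 29 months = 104 months
Minimum 149 months: 104 months is below the minimum → 149 months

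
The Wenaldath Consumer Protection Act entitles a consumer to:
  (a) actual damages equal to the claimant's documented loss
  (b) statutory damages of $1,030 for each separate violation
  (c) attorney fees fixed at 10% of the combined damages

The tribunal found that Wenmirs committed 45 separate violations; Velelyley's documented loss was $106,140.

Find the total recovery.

Statutory damages: 45 × $1,030 = $46,350
Combined damages: $106,140 + $46,350 = $152,490
Attorney fees: 10% of $152,490 = $15,249
Total recovery: $152,490 + $15,249 = $167,739

$167,739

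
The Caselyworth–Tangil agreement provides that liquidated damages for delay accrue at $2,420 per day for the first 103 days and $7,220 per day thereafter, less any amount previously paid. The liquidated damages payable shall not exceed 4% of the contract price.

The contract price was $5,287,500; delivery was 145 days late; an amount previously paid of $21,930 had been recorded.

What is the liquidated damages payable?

First 103 days: 103 × $2,420 = $249,260
Remaining days: (145 − 103) × $7,220 = $303,240
Accrued per-day damages: $249,260 + $303,240 = $552,500
Less amount previously paid: $552,500 − $21,930 = $530,570
Cap: 4% of $5,287,500 = $211,500
Cap at $211,500: $530,570 exceeds the cap → $211,500

$211,500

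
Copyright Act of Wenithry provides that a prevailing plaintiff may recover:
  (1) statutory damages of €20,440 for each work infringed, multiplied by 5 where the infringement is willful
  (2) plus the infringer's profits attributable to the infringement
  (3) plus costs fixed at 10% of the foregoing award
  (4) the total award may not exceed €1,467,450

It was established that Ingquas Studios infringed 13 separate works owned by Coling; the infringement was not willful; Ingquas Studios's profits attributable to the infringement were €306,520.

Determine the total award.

Statutory damages: 13 × €20,440 = €265,720
Infringement not willful: no ×5 enhancement.
Combined award: €265,720 + €306,520 = €572,240
Costs: 10% of €572,240 = €57,224
Award plus costs: €572,240 + €57,224 = €629,464
Cap at €1,467,450: €629,464 is within the cap, no reduction.

€629,464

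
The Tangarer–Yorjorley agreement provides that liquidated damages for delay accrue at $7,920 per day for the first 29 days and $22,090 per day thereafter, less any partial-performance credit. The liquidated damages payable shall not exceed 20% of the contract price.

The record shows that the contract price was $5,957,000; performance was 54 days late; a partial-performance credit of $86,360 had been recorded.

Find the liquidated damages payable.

First 29 days: 29 × $7,920 = $229,680
Remaining days: (54 − 29) × $22,090 = $552,250
Accrued per-day damages: $229,680 + $552,250 = $781,930
Less partial-performance credit: $781,930 − $86,360 = $695,570
Cap: 20% of $5,957,000 = $1,191,400
Cap at $1,191,400: $695,570 is within the cap, no reduction.

$695,570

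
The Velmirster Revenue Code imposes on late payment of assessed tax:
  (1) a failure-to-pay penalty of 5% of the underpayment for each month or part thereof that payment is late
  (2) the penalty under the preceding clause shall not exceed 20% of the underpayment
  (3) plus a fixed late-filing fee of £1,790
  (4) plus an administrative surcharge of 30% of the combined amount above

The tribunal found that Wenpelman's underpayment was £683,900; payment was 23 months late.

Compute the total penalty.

£180,141

Accrued rate: 5% × 23 = 115%, capped at 20% → 20%
Failure-to-pay penalty: 20% of £683,900 = £136,780
Penalty before surcharge: £136,780 + £1,790 = £138,570
Administrative surcharge: 30% of £138,570 = £41,571
Total penalty: £138,570 + £41,571 = £180,141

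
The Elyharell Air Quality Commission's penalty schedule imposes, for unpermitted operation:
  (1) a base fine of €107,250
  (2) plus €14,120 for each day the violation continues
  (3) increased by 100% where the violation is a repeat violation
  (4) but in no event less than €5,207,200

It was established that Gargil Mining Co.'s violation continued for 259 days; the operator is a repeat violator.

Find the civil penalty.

Per-day component: 259 × €14,120 = €3,657,080
Base plus per-day: €107,250 + €3,657,080 = €3,764,330
Enhancement: 100% of €3,764,330 = €3,764,330
Enhanced fine: €3,764,330 + €3,764,330 = €7,528,660
Minimum €5,207,200: €7,528,660 meets the minimum, no increase.

€7,528,660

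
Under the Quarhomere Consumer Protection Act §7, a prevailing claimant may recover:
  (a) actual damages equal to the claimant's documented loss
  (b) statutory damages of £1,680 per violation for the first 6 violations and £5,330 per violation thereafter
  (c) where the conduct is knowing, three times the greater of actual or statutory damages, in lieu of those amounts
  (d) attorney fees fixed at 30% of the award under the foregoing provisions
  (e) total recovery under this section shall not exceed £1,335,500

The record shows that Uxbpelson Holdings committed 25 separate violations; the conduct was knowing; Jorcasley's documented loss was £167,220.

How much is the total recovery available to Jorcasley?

First 6 violations: 6 × £1,680 = £10,080
Remaining violations: (25 − 6) × £5,330 = £101,270
Statutory damages: £10,080 + £101,270 = £111,350
Greater of actual damages (£167,220) or statutory damages (£111,350): £167,220
Trebled: 3 × £167,220 = £501,660
Attorney fees: 30% of £501,660 = £150,498
Total before cap: £501,660 + £150,498 = £652,158
Cap at £1,335,500: £652,158 is within the cap, no reduction.

£652,158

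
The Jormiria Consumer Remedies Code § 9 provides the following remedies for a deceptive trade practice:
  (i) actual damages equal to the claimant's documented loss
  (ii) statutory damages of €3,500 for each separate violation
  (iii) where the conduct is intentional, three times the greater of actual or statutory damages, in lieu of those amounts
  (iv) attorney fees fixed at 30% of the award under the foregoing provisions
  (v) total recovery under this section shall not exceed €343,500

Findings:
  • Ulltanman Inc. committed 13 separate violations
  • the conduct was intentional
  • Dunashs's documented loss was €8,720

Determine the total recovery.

Statutory damages: 13 × €3,500 = €45,500
Greater of actual damages (€8,720) or statutory damages (€45,500): €45,500
Trebled: 3 × €45,500 = €136,500
Attorney fees: 30% of €136,500 = €40,950
Total before cap: €136,500 + €40,950 = €177,450
Cap at €343,500: €177,450 is within the cap, no reduction.

€177,450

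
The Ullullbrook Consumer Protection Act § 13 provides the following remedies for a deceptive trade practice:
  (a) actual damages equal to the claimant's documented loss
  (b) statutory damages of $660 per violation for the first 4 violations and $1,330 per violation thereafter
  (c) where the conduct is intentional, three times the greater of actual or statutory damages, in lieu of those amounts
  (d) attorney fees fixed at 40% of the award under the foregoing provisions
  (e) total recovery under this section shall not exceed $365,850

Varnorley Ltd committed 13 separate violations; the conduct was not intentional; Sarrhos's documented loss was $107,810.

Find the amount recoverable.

Total recovery: $171,388

First 4 violations: 4 × $660 = $2,640
Remaining violations: (13 − 4) × $1,330 = $11,970
Statutory damages: $2,640 + $11,970 = $14,610
Conduct not intentional: the in-lieu enhancement does not apply.
Actual plus statutory damages: $107,810 + $14,610 = $122,420
Attorney fees: 40% of $122,420 = $48,968
Total before cap: $122,420 + $48,968 = $171,388
Cap at $365,850: $171,388 is within the cap, no reduction.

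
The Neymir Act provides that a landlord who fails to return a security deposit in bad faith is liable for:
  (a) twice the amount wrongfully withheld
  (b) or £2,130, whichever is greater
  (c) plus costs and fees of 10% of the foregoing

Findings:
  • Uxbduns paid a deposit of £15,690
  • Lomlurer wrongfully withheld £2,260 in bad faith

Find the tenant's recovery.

£4,972

Doubled: 2 × £2,260 = £4,520
Minimum £2,130: £4,520 meets the minimum, no increase.
Costs and fees: 10% of £4,520 = £452
Total recovery: £4,520 + £452 = £4,972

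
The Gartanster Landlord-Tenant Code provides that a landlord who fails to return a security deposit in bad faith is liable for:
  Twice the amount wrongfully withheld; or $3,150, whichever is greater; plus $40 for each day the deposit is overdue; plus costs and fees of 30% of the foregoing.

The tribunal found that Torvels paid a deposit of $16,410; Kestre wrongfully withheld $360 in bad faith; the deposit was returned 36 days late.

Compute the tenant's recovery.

Doubled: 2 × $360 = $720
Minimum $3,150: $720 is below the minimum → $3,150
Late-return penalty: 36 × $40 = $1,440
Damages plus late penalty: $3,150 + $1,440 = $4,590
Costs and fees: 30% of $4,590 = $1,377
Total recovery: $4,590 + $1,377 = $5,967

$5,967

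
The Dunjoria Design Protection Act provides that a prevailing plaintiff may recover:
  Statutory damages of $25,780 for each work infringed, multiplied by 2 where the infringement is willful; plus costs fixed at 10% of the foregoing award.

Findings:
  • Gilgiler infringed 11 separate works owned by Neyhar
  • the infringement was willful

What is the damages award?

Award: $623,876

Statutory damages: 11 × $25,780 = $283,580
Doubled: 2 × $283,580 = $567,160
Costs: 10% of $567,160 = $56,716
Award plus costs: $567,160 + $56,716 = $623,876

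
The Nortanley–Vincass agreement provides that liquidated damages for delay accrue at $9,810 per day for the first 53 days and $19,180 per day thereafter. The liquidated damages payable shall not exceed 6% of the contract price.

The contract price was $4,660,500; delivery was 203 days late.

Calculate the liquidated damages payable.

$279,630

First 53 days: 53 × $9,810 = $519,930
Remaining days: (203 − 53) × $19,180 = $2,877,000
Accrued per-day damages: $519,930 + $2,877,000 = $3,396,930
Cap: 6% of $4,660,500 = $279,630
Cap at $279,630: $3,396,930 exceeds the cap → $279,630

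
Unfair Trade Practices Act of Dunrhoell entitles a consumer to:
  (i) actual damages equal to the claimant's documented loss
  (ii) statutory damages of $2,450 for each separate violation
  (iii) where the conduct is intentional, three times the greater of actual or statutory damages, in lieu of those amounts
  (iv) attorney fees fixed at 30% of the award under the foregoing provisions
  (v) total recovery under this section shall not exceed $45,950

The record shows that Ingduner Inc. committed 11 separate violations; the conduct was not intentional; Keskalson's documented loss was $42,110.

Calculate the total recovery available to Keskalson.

Statutory damages: 11 × $2,450 = $26,950
Conduct not intentional: the in-lieu enhancement does not apply.
Actual plus statutory damages: $42,110 + $26,950 = $69,060
Attorney fees: 30% of $69,060 = $20,718
Total before cap: $69,060 + $20,718 = $89,778
Cap at $45,950: $89,778 exceeds the cap → $45,950

$45,950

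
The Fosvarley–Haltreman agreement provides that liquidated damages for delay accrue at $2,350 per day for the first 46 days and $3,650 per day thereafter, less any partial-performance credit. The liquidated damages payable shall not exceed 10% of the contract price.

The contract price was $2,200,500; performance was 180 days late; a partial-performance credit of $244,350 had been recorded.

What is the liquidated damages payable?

$220,050

First 46 days: 46 × $2,350 = $108,100
Remaining days: (180 − 46) × $3,650 = $489,100
Accrued per-day damages: $108,100 + $489,100 = $597,200
Less partial-performance credit: $597,200 − $244,350 = $352,850
Cap: 10% of $2,200,500 = $220,050
Cap at $220,050: $352,850 exceeds the cap → $220,050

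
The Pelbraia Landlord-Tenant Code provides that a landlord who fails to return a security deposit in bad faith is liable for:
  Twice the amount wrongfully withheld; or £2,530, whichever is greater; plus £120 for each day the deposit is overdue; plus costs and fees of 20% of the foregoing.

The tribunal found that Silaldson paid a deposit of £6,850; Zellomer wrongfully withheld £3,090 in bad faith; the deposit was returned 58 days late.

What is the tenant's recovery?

Recovery: £15,768

Doubled: 2 × £3,090 = £6,180
Minimum £2,530: £6,180 meets the minimum, no increase.
Late-return penalty: 58 × £120 = £6,960
Damages plus late penalty: £6,180 + £6,960 = £13,140
Costs and fees: 20% of £13,140 = £2,628
Total recovery: £13,140 + £2,628 = £15,768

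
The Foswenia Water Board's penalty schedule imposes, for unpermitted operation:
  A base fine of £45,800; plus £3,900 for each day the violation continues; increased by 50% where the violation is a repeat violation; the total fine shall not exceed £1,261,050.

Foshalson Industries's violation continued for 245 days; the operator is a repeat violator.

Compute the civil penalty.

Per-day component: 245 × £3,900 = £955,500
Base plus per-day: £45,800 + £955,500 = £1,001,300
Enhancement: 50% of £1,001,300 = £500,650
Enhanced fine: £1,001,300 + £500,650 = £1,501,950
Cap at £1,261,050: £1,501,950 exceeds the cap → £1,261,050

Civil penalty: £1,261,050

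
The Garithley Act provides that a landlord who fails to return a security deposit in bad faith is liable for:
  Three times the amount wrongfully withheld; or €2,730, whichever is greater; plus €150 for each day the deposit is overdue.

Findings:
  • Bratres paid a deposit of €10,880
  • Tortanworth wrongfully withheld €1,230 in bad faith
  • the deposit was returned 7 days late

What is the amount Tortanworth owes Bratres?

Recovery: €4,740

Trebled: 3 × €1,230 = €3,690
Minimum €2,730: €3,690 meets the minimum, no increase.
Late-return penalty: 7 × €150 = €1,050
Damages plus late penalty: €3,690 + €1,050 = €4,740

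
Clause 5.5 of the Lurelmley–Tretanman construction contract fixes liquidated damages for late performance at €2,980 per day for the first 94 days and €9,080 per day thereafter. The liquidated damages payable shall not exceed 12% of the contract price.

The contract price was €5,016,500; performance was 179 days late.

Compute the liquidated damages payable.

First 94 days: 94 × €2,980 = €280,120
Remaining days: (179 − 94) × €9,080 = €771,800
Accrued per-day damages: €280,120 + €771,800 = €1,051,920
Cap: 12% of €5,016,500 = €601,980
Cap at €601,980: €1,051,920 exceeds the cap → €601,980

€601,980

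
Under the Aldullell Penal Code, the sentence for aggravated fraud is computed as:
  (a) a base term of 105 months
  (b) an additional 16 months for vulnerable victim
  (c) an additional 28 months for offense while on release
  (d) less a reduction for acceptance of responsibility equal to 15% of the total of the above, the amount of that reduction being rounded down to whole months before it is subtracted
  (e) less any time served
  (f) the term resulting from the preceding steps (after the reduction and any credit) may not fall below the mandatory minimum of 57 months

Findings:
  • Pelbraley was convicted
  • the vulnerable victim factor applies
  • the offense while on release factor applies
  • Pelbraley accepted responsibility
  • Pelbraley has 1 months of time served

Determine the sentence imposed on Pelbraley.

Vulnerable victim enhancement: +16 months
Offense while on release enhancement: +28 months
Adjusted term: 105 months + 16 months + 28 months = 149 months
Acceptance of responsibility reduction: 15% of 149 months = 22 months (rounded down)
After reduction: 149 − 22 = 127 months
Less time served: 127 months − 1 months = 126 months
Minimum 57 months: 126 months meets the minimum, no increase.

126 months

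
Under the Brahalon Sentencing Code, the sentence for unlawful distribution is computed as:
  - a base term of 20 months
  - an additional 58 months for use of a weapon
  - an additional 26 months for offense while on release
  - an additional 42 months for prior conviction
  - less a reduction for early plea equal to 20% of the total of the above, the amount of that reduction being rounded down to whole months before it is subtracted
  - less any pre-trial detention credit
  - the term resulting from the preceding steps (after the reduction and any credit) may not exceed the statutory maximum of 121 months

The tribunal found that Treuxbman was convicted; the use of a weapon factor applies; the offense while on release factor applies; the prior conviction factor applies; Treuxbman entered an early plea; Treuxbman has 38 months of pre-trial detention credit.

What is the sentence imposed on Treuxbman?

79 months

Use of a weapon enhancement: +58 months
Offense while on release enhancement: +26 months
Prior conviction enhancement: +42 months
Adjusted term: 20 months + 58 months + 26 months + 42 months = 146 months
Early plea reduction: 20% of 146 months = 29 months (rounded down)
After reduction: 146 − 29 = 117 months
Less pre-trial detention credit: 117 months − 38 months = 79 months
Cap at 121 months: 79 months is within the cap, no reduction.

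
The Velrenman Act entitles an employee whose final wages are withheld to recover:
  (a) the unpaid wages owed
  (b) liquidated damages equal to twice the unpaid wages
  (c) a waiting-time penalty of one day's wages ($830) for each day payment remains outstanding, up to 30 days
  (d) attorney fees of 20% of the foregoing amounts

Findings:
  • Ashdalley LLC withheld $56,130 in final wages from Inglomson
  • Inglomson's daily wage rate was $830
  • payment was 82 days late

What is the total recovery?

$231,948

Doubled: 2 × $56,130 = $112,260
Penalty days: min(82, 30) = 30
Waiting-time penalty: 30 × $830 = $24,900
Subtotal: $56,130 + $112,260 + $24,900 = $193,290
Attorney fees: 20% of $193,290 = $38,658
Total award: $193,290 + $38,658 = $231,948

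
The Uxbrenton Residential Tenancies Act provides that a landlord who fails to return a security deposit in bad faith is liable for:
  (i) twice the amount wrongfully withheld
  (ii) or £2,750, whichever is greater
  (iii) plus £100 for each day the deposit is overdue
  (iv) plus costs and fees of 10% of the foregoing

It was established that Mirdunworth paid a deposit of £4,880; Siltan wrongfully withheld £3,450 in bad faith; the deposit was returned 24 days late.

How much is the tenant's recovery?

£10,230

Doubled: 2 × £3,450 = £6,900
Minimum £2,750: £6,900 meets the minimum, no increase.
Late-return penalty: 24 × £100 = £2,400
Damages plus late penalty: £6,900 + £2,400 = £9,300
Costs and fees: 10% of £9,300 = £930
Total recovery: £9,300 + £930 = £10,230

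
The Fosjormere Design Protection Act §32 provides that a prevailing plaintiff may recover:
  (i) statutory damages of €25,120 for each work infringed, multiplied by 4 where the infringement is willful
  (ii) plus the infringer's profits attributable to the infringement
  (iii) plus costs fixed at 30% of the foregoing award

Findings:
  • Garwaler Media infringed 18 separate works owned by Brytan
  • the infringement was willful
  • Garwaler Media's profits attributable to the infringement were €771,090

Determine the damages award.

Statutory damages: 18 × €25,120 = €452,160
Multiplied by 4: 4 × €452,160 = €1,808,640
Combined award: €1,808,640 + €771,090 = €2,579,730
Costs: 30% of €2,579,730 = €773,919
Award plus costs: €2,579,730 + €773,919 = €3,353,649

€3,353,649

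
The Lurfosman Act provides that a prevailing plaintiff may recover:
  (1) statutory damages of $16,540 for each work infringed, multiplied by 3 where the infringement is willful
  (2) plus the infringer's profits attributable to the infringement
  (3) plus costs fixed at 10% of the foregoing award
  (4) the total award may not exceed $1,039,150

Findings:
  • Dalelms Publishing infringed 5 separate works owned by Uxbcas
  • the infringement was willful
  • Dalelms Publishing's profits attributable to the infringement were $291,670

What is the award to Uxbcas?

Statutory damages: 5 × $16,540 = $82,700
Trebled: 3 × $82,700 = $248,100
Combined award: $248,100 + $291,670 = $539,770
Costs: 10% of $539,770 = $53,977
Award plus costs: $539,770 + $53,977 = $593,747
Cap at $1,039,150: $593,747 is within the cap, no reduction.

Award: $593,747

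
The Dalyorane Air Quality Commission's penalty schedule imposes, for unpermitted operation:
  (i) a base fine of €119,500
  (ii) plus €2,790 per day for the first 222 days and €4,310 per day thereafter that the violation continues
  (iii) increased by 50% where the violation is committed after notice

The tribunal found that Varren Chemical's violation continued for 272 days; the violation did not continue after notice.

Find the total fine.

€954,380

First 222 days: 222 × €2,790 = €619,380
Remaining days: (272 − 222) × €4,310 = €215,500
Per-day component: €619,380 + €215,500 = €834,880
Base plus per-day: €119,500 + €834,880 = €954,380
The violation did not continue after notice: no 50% increase.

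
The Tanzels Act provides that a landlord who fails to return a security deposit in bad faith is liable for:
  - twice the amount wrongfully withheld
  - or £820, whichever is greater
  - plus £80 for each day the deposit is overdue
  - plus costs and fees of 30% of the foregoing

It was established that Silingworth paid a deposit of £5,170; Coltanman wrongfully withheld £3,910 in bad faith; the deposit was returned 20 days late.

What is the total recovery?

£12,246

Doubled: 2 × £3,910 = £7,820
Minimum £820: £7,820 meets the minimum, no increase.
Late-return penalty: 20 × £80 = £1,600
Damages plus late penalty: £7,820 + £1,600 = £9,420
Costs and fees: 30% of £9,420 = £2,826
Total recovery: £9,420 + £2,826 = £12,246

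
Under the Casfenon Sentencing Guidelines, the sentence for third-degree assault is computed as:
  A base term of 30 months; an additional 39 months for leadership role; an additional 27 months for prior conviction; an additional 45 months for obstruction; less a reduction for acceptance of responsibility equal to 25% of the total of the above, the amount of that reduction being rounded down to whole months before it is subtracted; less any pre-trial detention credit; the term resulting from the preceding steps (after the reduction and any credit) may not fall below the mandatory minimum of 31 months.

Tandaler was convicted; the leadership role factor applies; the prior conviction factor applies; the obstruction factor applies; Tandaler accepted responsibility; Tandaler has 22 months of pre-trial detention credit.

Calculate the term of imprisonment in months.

Leadership role enhancement: +39 months
Prior conviction enhancement: +27 months
Obstruction enhancement: +45 months
Adjusted term: 30 months + 39 months + 27 months + 45 months = 141 months
Acceptance of responsibility reduction: 25% of 141 months = 35 months (rounded down)
After reduction: 141 − 35 = 106 months
Less pre-trial detention credit: 106 months − 22 months = 84 months
Minimum 31 months: 84 months meets the minimum, no increase.

84 months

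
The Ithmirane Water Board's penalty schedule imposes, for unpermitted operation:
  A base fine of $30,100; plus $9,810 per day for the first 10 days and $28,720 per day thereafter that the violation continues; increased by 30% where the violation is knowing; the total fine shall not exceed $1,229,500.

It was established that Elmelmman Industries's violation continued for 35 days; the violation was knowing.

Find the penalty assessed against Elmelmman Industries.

$1,100,060

First 10 days: 10 × $9,810 = $98,100
Remaining days: (35 − 10) × $28,720 = $718,000
Per-day component: $98,100 + $718,000 = $816,100
Base plus per-day: $30,100 + $816,100 = $846,200
Enhancement: 30% of $846,200 = $253,860
Enhanced fine: $846,200 + $253,860 = $1,100,060
Cap at $1,229,500: $1,100,060 is within the cap, no reduction.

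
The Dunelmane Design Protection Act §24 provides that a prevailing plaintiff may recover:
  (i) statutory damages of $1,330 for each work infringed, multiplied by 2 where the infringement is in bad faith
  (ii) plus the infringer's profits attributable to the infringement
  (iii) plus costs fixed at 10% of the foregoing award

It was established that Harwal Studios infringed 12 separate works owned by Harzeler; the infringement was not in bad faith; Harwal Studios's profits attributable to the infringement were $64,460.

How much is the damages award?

Statutory damages: 12 × $1,330 = $15,960
Infringement not in bad faith: no ×2 enhancement.
Combined award: $15,960 + $64,460 = $80,420
Costs: 10% of $80,420 = $8,042
Award plus costs: $80,420 + $8,042 = $88,462

Award: $88,462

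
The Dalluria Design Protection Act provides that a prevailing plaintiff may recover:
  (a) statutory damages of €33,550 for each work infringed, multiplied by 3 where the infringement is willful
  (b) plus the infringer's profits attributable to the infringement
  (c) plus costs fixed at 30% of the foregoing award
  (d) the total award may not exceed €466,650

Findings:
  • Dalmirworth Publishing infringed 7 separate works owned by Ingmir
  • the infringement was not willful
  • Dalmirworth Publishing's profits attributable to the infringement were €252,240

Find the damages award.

Statutory damages: 7 × €33,550 = €234,850
Infringement not willful: no ×3 enhancement.
Combined award: €234,850 + €252,240 = €487,090
Costs: 30% of €487,090 = €146,127
Award plus costs: €487,090 + €146,127 = €633,217
Cap at €466,650: €633,217 exceeds the cap → €466,650

€466,650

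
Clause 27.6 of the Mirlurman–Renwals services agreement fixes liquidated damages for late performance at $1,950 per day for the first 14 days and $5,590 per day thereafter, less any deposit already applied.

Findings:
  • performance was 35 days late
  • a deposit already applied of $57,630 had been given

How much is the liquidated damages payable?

First 14 days: 14 × $1,950 = $27,300
Remaining days: (35 − 14) × $5,590 = $117,390
Accrued per-day damages: $27,300 + $117,390 = $144,690
Less deposit already applied: $144,690 − $57,630 = $87,060

$87,060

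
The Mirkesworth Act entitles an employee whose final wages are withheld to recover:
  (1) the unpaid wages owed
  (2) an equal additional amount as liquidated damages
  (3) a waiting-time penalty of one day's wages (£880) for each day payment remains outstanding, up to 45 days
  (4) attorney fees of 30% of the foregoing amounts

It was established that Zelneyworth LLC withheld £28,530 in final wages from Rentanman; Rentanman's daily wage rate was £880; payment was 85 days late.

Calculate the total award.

Liquidated damages (equal amount): £28,530
Penalty days: min(85, 45) = 45
Waiting-time penalty: 45 × £880 = £39,600
Subtotal: £28,530 + £28,530 + £39,600 = £96,660
Attorney fees: 30% of £96,660 = £28,998
Total award: £96,660 + £28,998 = £125,658

£125,658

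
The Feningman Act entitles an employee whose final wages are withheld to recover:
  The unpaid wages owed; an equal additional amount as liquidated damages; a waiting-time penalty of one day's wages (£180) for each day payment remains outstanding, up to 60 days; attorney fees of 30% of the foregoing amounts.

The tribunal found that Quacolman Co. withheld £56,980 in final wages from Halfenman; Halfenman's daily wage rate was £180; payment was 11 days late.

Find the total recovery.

£150,722

Liquidated damages (equal amount): £56,980
Penalty days: min(11, 60) = 11
Waiting-time penalty: 11 × £180 = £1,980
Subtotal: £56,980 + £56,980 + £1,980 = £115,940
Attorney fees: 30% of £115,940 = £34,782
Total award: £115,940 + £34,782 = £150,722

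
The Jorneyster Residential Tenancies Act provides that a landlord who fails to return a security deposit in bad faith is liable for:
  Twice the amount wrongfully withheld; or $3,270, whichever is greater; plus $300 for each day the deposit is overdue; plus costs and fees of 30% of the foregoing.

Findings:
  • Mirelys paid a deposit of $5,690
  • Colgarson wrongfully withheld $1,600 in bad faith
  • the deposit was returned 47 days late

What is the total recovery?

Recovery: $22,581

Doubled: 2 × $1,600 = $3,200
Minimum $3,270: $3,200 is below the minimum → $3,270
Late-return penalty: 47 × $300 = $14,100
Damages plus late penalty: $3,270 + $14,100 = $17,370
Costs and fees: 30% of $17,370 = $5,211
Total recovery: $17,370 + $5,211 = $22,581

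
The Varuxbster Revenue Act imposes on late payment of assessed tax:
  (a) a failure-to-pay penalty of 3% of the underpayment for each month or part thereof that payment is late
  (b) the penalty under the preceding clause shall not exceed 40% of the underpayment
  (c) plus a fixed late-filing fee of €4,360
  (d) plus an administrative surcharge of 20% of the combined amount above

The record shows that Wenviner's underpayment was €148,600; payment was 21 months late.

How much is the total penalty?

Accrued rate: 3% × 21 = 63%, capped at 40% → 40%
Failure-to-pay penalty: 40% of €148,600 = €59,440
Penalty before surcharge: €59,440 + €4,360 = €63,800
Administrative surcharge: 20% of €63,800 = €12,760
Total penalty: €63,800 + €12,760 = €76,560

Penalty: €76,560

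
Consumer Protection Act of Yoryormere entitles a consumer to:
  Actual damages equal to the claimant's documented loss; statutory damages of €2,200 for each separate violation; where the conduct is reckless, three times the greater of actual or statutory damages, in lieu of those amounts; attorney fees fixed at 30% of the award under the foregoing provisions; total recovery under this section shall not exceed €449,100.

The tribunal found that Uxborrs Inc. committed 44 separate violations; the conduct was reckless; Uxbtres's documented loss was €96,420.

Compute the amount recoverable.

Statutory damages: 44 × €2,200 = €96,800
Greater of actual damages (€96,420) or statutory damages (€96,800): €96,800
Trebled: 3 × €96,800 = €290,400
Attorney fees: 30% of €290,400 = €87,120
Total before cap: €290,400 + €87,120 = €377,520
Cap at €449,100: €377,520 is within the cap, no reduction.

€377,520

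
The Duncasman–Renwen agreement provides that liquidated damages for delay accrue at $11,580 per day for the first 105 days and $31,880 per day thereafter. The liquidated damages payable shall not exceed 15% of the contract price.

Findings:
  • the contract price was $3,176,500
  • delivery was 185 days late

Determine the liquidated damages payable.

$476,475

First 105 days: 105 × $11,580 = $1,215,900
Remaining days: (185 − 105) × $31,880 = $2,550,400
Accrued per-day damages: $1,215,900 + $2,550,400 = $3,766,300
Cap: 15% of $3,176,500 = $476,475
Cap at $476,475: $3,766,300 exceeds the cap → $476,475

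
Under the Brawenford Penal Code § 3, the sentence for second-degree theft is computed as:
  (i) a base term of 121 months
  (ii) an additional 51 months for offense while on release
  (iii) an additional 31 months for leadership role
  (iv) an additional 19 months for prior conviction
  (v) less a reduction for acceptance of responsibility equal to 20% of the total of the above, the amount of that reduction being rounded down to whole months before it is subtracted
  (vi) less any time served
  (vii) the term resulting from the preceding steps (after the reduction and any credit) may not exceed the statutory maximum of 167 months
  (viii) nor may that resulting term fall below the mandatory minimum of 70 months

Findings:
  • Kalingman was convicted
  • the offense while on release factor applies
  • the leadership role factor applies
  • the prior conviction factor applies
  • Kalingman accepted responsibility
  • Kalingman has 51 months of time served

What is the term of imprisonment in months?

Offense while on release enhancement: +51 months
Leadership role enhancement: +31 months
Prior conviction enhancement: +19 months
Adjusted term: 121 months + 51 months + 31 months + 19 months = 222 months
Acceptance of responsibility reduction: 20% of 222 months = 44 months (rounded down)
After reduction: 222 − 44 = 178 months
Less time served: 178 months − 51 months = 127 months
Cap at 167 months: 127 months is within the cap, no reduction.
Minimum 70 months: 127 months meets the minimum, no increase.

127 months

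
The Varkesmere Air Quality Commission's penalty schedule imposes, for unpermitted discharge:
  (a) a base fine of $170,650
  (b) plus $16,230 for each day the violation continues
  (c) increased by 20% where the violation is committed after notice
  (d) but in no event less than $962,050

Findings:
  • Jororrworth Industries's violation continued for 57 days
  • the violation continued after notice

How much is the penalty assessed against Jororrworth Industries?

$1,314,912

Per-day component: 57 × $16,230 = $925,110
Base plus per-day: $170,650 + $925,110 = $1,095,760
Enhancement: 20% of $1,095,760 = $219,152
Enhanced fine: $1,095,760 + $219,152 = $1,314,912
Minimum $962,050: $1,314,912 meets the minimum, no increase.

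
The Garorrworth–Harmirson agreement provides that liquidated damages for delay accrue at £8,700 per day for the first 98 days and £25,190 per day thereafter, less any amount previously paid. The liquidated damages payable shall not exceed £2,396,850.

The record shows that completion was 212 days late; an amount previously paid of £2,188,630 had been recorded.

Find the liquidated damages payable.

Liquidated damages: £1,535,630

First 98 days: 98 × £8,700 = £852,600
Remaining days: (212 − 98) × £25,190 = £2,871,660
Accrued per-day damages: £852,600 + £2,871,660 = £3,724,260
Less amount previously paid: £3,724,260 − £2,188,630 = £1,535,630
Cap at £2,396,850: £1,535,630 is within the cap, no reduction.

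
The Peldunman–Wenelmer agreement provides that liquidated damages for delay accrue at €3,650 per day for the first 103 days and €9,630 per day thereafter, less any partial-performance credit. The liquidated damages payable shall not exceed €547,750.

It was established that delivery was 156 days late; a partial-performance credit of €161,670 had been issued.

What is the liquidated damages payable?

First 103 days: 103 × €3,650 = €375,950
Remaining days: (156 − 103) × €9,630 = €510,390
Accrued per-day damages: €375,950 + €510,390 = €886,340
Less partial-performance credit: €886,340 − €161,670 = €724,670
Cap at €547,750: €724,670 exceeds the cap → €547,750

Liquidated damages: €547,750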